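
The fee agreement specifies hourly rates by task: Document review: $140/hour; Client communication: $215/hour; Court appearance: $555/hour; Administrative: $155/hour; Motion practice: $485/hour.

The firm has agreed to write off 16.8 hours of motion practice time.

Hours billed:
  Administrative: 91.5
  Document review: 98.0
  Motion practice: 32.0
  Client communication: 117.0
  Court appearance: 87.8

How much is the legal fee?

$109,158.50

Document review: 98.0 × $140 = $13,720.00
Client communication: 117.0 × $215 = $25,155.00
Court appearance: 87.8 × $555 = $48,729.00
Administrative: 91.5 × $155 = $14,182.50
Motion practice: 32.0 × $485 = $15,520.00
Subtotal: $117,306.50
Write-off: 16.8 × $485 = $8,148.00
Total: $117,306.50 − $8,148.00 = $109,158.50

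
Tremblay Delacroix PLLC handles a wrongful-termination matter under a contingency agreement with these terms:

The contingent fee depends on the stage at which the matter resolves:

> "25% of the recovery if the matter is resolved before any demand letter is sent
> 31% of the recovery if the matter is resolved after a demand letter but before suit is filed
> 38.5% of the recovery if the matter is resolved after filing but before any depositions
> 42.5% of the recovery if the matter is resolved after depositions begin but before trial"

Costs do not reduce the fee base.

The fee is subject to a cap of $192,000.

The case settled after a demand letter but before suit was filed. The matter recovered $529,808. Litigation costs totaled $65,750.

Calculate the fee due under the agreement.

$164,240.48

Fee base is the gross recovery, $529,808; costs are reimbursed separately.
The matter settled after a demand letter but before suit was filed, so the 31% rate applies.
$529,808 × 31% = $164,240.48
$164,240.48 is under the $192,000 cap.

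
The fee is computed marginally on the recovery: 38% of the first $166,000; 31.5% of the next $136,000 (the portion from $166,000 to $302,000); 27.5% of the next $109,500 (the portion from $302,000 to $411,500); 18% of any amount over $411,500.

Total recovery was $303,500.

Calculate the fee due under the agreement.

First $166,000 at 38% = $63,080.00
Next $136,000 at 31.5% = $42,840.00
Remaining $1,500 at 27.5% = $412.50
Fee: $63,080.00 + $42,840.00 + $412.50 = $106,332.50

$106,332.50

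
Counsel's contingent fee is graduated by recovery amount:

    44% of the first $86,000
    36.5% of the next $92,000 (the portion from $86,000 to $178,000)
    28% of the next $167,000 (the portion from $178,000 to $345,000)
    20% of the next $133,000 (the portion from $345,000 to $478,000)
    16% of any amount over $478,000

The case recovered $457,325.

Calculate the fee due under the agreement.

First $86,000 at 44% = $37,840.00
Next $92,000 at 36.5% = $33,580.00
Next $167,000 at 28% = $46,760.00
Remaining $112,325 at 20% = $22,465.00
Fee: $37,840.00 + $33,580.00 + $46,760.00 + $22,465.00 = $140,645.00

$140,645.00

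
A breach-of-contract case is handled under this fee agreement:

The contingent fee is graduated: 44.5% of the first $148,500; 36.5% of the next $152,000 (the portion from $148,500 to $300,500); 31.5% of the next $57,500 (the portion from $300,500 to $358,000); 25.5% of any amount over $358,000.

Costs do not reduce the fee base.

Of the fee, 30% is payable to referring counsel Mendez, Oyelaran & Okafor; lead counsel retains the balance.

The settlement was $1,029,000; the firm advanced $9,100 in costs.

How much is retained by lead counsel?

$217,546.00

Fee base is the gross recovery, $1,029,000; costs are reimbursed separately.
First $148,500 at 44.5% = $66,082.50
Next $152,000 at 36.5% = $55,480.00
Next $57,500 at 31.5% = $18,112.50
Remaining $671,000 at 25.5% = $171,105.00
Fee: $66,082.50 + $55,480.00 + $18,112.50 + $171,105.00 = $310,780.00
Referral share: 30% of $310,780.00 = $93,234.00; lead counsel retains $310,780.00 − $93,234.00 = $217,546.00.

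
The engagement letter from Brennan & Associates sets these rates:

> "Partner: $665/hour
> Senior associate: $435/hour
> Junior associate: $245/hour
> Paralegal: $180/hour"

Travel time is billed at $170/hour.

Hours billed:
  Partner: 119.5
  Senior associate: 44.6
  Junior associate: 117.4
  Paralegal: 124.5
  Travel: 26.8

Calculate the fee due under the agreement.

$154,597.50

Partner: 119.5 × $665 = $79,467.50
Senior associate: 44.6 × $435 = $19,401.00
Junior associate: 117.4 × $245 = $28,763.00
Paralegal: 124.5 × $180 = $22,410.00
Subtotal: $79,467.50 + $19,401.00 + $28,763.00 + $22,410.00 = $150,041.50
Travel: 26.8 × $170 = $4,556.00
Total: $150,041.50 + $4,556.00 = $154,597.50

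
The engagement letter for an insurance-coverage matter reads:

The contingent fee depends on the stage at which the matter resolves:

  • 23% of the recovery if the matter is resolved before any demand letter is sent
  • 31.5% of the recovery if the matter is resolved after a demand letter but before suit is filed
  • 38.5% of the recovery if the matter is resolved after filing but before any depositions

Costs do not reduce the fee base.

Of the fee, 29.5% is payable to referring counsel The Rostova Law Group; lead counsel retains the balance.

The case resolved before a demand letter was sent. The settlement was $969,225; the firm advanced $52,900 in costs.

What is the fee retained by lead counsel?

Fee base is the gross recovery, $969,225; costs are reimbursed separately.
The matter resolved before a demand letter was sent, so the 23% rate applies.
$969,225 × 23% = $222,921.75
Referral share: 29.5% of $222,921.75 = $65,761.92; lead counsel retains $222,921.75 − $65,761.92 = $157,159.83.

$157,159.83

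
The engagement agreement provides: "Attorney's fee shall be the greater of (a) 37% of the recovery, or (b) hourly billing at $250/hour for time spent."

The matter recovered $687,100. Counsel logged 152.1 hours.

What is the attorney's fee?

(a) 37% of $687,100 = $254,227.00
(b) 152.1 × $250 = $38,025.00
The greater is (a): $254,227.00.

$254,227.00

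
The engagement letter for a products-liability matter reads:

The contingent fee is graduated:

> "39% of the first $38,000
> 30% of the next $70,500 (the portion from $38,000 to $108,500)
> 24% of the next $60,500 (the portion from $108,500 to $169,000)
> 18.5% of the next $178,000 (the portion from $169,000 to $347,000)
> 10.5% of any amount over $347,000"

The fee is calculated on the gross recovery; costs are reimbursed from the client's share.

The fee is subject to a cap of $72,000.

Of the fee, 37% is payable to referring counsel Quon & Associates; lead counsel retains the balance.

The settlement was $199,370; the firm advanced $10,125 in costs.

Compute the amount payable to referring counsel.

$20,760.13

Fee base is the gross recovery, $199,370; costs are reimbursed separately.
First $38,000 at 39% = $14,820.00
Next $70,500 at 30% = $21,150.00
Next $60,500 at 24% = $14,520.00
Remaining $30,370 at 18.5% = $5,618.45
Fee: $14,820.00 + $21,150.00 + $14,520.00 + $5,618.45 = $56,108.45
$56,108.45 is under the $72,000 cap.
Referral share: 37% of $56,108.45 = $20,760.13; lead counsel retains $56,108.45 − $20,760.13 = $35,348.32.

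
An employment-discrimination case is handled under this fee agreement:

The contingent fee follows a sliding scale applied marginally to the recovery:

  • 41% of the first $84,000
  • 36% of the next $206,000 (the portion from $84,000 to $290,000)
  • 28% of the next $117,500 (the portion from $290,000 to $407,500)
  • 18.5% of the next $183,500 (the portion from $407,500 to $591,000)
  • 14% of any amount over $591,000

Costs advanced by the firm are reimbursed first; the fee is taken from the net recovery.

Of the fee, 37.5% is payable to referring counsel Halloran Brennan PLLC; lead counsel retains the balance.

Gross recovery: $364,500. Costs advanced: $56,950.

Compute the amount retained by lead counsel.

Fee base (net of costs): $364,500 − $56,950 = $307,550
First $84,000 at 41% = $34,440.00
Next $206,000 at 36% = $74,160.00
Remaining $17,550 at 28% = $4,914.00
Fee: $34,440.00 + $74,160.00 + $4,914.00 = $113,514.00
Referral share: 37.5% of $113,514.00 = $42,567.75; lead counsel retains $113,514.00 − $42,567.75 = $70,946.25.

$70,946.25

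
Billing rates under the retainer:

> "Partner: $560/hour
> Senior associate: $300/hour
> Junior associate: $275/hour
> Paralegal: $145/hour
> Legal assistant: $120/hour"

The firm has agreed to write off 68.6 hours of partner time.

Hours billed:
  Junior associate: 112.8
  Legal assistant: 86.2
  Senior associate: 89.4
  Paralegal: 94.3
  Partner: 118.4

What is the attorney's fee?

$109,745.50

Partner: 118.4 × $560 = $66,304.00
Senior associate: 89.4 × $300 = $26,820.00
Junior associate: 112.8 × $275 = $31,020.00
Paralegal: 94.3 × $145 = $13,673.50
Legal assistant: 86.2 × $120 = $10,344.00
Subtotal: $148,161.50
Write-off: 68.6 × $560 = $38,416.00
Total: $148,161.50 − $38,416.00 = $109,745.50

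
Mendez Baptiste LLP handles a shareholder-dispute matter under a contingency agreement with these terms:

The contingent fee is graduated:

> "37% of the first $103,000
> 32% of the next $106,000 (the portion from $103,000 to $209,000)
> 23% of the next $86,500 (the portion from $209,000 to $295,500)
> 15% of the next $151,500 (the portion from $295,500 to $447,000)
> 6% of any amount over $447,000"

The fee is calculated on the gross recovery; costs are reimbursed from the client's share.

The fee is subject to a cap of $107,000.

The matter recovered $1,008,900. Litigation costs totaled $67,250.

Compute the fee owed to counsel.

$107,000.00

Fee base is the gross recovery, $1,008,900; costs are reimbursed separately.
First $103,000 at 37% = $38,110.00
Next $106,000 at 32% = $33,920.00
Next $86,500 at 23% = $19,895.00
Next $151,500 at 15% = $22,725.00
Remaining $561,900 at 6% = $33,714.00
Fee: $38,110.00 + $33,920.00 + $19,895.00 + $22,725.00 + $33,714.00 = $148,364.00
$148,364.00 exceeds the $107,000 cap, so the fee is capped at $107,000.00.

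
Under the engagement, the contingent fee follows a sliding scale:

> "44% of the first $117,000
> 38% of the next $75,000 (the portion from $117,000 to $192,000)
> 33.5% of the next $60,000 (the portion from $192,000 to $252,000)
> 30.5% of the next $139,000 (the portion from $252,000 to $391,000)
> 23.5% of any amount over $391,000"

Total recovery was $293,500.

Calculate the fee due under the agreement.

First $117,000 at 44% = $51,480.00
Next $75,000 at 38% = $28,500.00
Next $60,000 at 33.5% = $20,100.00
Remaining $41,500 at 30.5% = $12,657.50
Fee: $51,480.00 + $28,500.00 + $20,100.00 + $12,657.50 = $112,737.50

$112,737.50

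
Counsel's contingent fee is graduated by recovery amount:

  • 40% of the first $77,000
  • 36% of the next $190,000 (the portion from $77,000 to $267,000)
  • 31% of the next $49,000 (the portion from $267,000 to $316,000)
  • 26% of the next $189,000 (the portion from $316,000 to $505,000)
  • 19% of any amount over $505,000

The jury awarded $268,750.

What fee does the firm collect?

First $77,000 at 40% = $30,800.00
Next $190,000 at 36% = $68,400.00
Remaining $1,750 at 31% = $542.50
Fee: $30,800.00 + $68,400.00 + $542.50 = $99,742.50

$99,742.50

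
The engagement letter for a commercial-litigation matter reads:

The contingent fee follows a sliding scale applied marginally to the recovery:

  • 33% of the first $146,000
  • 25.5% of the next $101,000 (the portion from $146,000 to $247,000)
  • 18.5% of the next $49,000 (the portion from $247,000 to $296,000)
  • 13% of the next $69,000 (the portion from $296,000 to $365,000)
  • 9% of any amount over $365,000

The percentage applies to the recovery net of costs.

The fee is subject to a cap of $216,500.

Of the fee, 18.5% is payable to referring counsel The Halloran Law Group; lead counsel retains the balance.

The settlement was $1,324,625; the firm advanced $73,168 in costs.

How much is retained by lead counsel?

$139,977.17

Fee base (net of costs): $1,324,625 − $73,168 = $1,251,457
First $146,000 at 33% = $48,180.00
Next $101,000 at 25.5% = $25,755.00
Next $49,000 at 18.5% = $9,065.00
Next $69,000 at 13% = $8,970.00
Remaining $886,457 at 9% = $79,781.13
Fee: $48,180.00 + $25,755.00 + $9,065.00 + $8,970.00 + $79,781.13 = $171,751.13
$171,751.13 is under the $216,500 cap.
Referral share: 18.5% of $171,751.13 = $31,773.96; lead counsel retains $171,751.13 − $31,773.96 = $139,977.17.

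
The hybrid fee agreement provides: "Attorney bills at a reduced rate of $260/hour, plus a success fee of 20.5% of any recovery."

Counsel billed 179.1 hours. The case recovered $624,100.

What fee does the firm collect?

Hourly: 179.1 × $260 = $46,566.00
Success fee: 20.5% of $624,100 = $127,940.50
Total: $46,566.00 + $127,940.50 = $174,506.50

$174,506.50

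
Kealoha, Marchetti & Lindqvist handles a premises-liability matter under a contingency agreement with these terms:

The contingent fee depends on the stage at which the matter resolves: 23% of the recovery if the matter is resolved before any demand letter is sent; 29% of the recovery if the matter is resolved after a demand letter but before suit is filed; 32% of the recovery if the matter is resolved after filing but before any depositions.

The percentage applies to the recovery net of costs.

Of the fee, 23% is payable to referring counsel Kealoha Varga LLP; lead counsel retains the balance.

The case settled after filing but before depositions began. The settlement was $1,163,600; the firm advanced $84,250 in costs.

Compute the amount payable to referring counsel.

$79,440.16

Fee base (net of costs): $1,163,600 − $84,250 = $1,079,350
The matter settled after filing but before depositions began, so the 32% rate applies.
$1,079,350 × 32% = $345,392.00
Referral share: 23% of $345,392.00 = $79,440.16; lead counsel retains $345,392.00 − $79,440.16 = $265,951.84.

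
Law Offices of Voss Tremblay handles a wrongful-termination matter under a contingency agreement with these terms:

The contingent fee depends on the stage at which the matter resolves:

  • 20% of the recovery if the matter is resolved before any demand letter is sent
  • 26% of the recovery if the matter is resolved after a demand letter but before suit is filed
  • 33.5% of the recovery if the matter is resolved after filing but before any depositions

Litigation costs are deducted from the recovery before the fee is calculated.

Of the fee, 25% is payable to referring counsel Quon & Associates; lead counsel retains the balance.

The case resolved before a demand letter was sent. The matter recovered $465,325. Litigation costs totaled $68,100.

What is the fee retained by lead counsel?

$59,583.75

Fee base (net of costs): $465,325 − $68,100 = $397,225
The matter resolved before a demand letter was sent, so the 20% rate applies.
$397,225 × 20% = $79,445.00
Referral share: 25% of $79,445.00 = $19,861.25; lead counsel retains $79,445.00 − $19,861.25 = $59,583.75.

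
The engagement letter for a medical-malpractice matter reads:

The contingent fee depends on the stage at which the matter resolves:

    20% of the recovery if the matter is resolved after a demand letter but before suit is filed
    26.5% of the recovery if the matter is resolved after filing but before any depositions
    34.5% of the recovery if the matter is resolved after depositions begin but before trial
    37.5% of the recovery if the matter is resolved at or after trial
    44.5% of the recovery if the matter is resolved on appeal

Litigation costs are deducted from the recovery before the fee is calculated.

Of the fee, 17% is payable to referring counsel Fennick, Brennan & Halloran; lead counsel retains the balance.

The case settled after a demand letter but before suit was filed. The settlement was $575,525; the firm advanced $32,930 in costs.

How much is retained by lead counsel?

$90,070.77

Fee base (net of costs): $575,525 − $32,930 = $542,595
The matter settled after a demand letter but before suit was filed, so the 20% rate applies.
$542,595 × 20% = $108,519.00
Referral share: 17% of $108,519.00 = $18,448.23; lead counsel retains $108,519.00 − $18,448.23 = $90,070.77.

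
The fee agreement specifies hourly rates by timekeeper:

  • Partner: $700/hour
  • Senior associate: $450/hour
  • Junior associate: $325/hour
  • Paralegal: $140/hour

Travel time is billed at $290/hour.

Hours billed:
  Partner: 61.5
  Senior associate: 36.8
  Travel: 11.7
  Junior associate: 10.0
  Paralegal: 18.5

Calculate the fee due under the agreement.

Partner: 61.5 × $700 = $43,050.00
Senior associate: 36.8 × $450 = $16,560.00
Junior associate: 10.0 × $325 = $3,250.00
Paralegal: 18.5 × $140 = $2,590.00
Subtotal: $43,050.00 + $16,560.00 + $3,250.00 + $2,590.00 = $65,450.00
Travel: 11.7 × $290 = $3,393.00
Total: $65,450.00 + $3,393.00 = $68,843.00

$68,843.00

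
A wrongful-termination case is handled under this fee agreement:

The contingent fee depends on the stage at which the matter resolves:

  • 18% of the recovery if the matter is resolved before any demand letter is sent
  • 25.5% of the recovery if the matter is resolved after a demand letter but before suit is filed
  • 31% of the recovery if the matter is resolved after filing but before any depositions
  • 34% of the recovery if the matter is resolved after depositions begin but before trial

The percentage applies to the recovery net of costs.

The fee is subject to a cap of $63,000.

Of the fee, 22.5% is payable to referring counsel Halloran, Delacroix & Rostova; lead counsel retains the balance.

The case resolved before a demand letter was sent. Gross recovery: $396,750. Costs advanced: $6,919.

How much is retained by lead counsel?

$48,825.00

Fee base (net of costs): $396,750 − $6,919 = $389,831
The matter resolved before a demand letter was sent, so the 18% rate applies.
$389,831 × 18% = $70,169.58
$70,169.58 exceeds the $63,000 cap, so the fee is capped at $63,000.00.
Referral share: 22.5% of $63,000.00 = $14,175.00; lead counsel retains $63,000.00 − $14,175.00 = $48,825.00.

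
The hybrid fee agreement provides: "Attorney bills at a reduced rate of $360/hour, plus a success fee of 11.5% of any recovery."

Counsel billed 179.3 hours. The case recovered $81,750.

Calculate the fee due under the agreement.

$73,949.25

Hourly: 179.3 × $360 = $64,548.00
Success fee: 11.5% of $81,750 = $9,401.25
Total: $64,548.00 + $9,401.25 = $73,949.25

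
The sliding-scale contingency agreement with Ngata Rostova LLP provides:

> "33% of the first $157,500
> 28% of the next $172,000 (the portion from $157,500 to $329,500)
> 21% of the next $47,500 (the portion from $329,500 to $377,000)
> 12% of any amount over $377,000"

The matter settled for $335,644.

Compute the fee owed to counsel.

$101,425.24

First $157,500 at 33% = $51,975.00
Next $172,000 at 28% = $48,160.00
Remaining $6,144 at 21% = $1,290.24
Fee: $51,975.00 + $48,160.00 + $1,290.24 = $101,425.24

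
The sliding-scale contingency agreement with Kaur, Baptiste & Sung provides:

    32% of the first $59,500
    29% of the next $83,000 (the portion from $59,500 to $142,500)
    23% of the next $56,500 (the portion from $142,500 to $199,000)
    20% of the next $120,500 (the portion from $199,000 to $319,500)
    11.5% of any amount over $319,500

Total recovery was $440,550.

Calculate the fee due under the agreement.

$94,125.75

First $59,500 at 32% = $19,040.00
Next $83,000 at 29% = $24,070.00
Next $56,500 at 23% = $12,995.00
Next $120,500 at 20% = $24,100.00
Remaining $121,050 at 11.5% = $13,920.75
Fee: $19,040.00 + $24,070.00 + $12,995.00 + $24,100.00 + $13,920.75 = $94,125.75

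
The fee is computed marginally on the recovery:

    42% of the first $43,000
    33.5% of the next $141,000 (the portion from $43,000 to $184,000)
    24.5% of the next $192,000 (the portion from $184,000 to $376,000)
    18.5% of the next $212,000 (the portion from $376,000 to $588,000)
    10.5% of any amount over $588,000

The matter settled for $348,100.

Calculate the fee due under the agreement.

First $43,000 at 42% = $18,060.00
Next $141,000 at 33.5% = $47,235.00
Remaining $164,100 at 24.5% = $40,204.50
Fee: $18,060.00 + $47,235.00 + $40,204.50 = $105,499.50

$105,499.50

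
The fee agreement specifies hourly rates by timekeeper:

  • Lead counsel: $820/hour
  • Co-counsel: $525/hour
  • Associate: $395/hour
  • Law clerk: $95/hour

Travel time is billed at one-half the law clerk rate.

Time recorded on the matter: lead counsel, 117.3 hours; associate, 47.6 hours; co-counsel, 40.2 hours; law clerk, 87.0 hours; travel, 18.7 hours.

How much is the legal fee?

$145,246.25

Lead counsel: 117.3 × $820 = $96,186.00
Co-counsel: 40.2 × $525 = $21,105.00
Associate: 47.6 × $395 = $18,802.00
Law clerk: 87.0 × $95 = $8,265.00
Subtotal: $96,186.00 + $21,105.00 + $18,802.00 + $8,265.00 = $144,358.00
Travel: 18.7 × ($95 ÷ 2) = 18.7 × $47.50 = $888.25
Total: $144,358.00 + $888.25 = $145,246.25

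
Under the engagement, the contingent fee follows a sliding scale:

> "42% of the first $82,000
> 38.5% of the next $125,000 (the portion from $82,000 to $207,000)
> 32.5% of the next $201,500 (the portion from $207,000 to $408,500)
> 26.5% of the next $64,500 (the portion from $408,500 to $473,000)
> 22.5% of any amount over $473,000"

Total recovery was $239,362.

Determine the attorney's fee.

$93,082.65

First $82,000 at 42% = $34,440.00
Next $125,000 at 38.5% = $48,125.00
Remaining $32,362 at 32.5% = $10,517.65
Fee: $34,440.00 + $48,125.00 + $10,517.65 = $93,082.65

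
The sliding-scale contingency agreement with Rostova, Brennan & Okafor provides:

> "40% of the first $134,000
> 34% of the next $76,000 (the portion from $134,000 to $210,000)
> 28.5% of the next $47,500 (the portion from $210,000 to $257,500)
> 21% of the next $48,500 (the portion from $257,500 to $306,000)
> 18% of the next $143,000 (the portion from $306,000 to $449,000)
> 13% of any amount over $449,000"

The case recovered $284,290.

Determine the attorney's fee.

$98,603.40

First $134,000 at 40% = $53,600.00
Next $76,000 at 34% = $25,840.00
Next $47,500 at 28.5% = $13,537.50
Remaining $26,790 at 21% = $5,625.90
Fee: $53,600.00 + $25,840.00 + $13,537.50 + $5,625.90 = $98,603.40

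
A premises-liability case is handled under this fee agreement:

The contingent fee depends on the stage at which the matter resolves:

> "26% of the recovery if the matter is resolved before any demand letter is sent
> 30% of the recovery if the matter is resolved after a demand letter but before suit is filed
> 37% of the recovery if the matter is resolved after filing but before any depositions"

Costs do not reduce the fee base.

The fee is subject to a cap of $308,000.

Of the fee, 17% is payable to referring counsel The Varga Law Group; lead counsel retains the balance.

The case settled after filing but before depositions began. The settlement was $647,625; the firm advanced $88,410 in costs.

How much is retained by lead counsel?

Fee base is the gross recovery, $647,625; costs are reimbursed separately.
The matter settled after filing but before depositions began, so the 37% rate applies.
$647,625 × 37% = $239,621.25
$239,621.25 is under the $308,000 cap.
Referral share: 17% of $239,621.25 = $40,735.61; lead counsel retains $239,621.25 − $40,735.61 = $198,885.64.

$198,885.64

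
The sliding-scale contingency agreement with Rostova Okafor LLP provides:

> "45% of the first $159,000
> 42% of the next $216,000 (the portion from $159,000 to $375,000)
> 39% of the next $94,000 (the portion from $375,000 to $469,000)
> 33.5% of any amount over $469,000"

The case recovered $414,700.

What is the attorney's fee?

First $159,000 at 45% = $71,550.00
Next $216,000 at 42% = $90,720.00
Remaining $39,700 at 39% = $15,483.00
Fee: $71,550.00 + $90,720.00 + $15,483.00 = $177,753.00

$177,753.00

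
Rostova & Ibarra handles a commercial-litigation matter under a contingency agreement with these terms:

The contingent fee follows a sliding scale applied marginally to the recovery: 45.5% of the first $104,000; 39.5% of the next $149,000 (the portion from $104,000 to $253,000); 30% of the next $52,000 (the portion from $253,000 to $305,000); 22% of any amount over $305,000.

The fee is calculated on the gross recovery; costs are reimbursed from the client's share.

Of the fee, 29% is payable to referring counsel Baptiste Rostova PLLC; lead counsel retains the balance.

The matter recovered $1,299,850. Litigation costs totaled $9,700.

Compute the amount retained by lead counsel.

Fee base is the gross recovery, $1,299,850; costs are reimbursed separately.
First $104,000 at 45.5% = $47,320.00
Next $149,000 at 39.5% = $58,855.00
Next $52,000 at 30% = $15,600.00
Remaining $994,850 at 22% = $218,867.00
Fee: $47,320.00 + $58,855.00 + $15,600.00 + $218,867.00 = $340,642.00
Referral share: 29% of $340,642.00 = $98,786.18; lead counsel retains $340,642.00 − $98,786.18 = $241,855.82.

$241,855.82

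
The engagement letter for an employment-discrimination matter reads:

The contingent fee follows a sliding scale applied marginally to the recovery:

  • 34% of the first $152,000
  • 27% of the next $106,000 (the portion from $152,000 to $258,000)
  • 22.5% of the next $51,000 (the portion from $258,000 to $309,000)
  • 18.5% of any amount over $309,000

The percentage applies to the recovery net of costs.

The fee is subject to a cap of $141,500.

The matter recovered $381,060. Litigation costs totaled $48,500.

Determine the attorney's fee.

Fee base (net of costs): $381,060 − $48,500 = $332,560
First $152,000 at 34% = $51,680.00
Next $106,000 at 27% = $28,620.00
Next $51,000 at 22.5% = $11,475.00
Remaining $23,560 at 18.5% = $4,358.60
Fee: $51,680.00 + $28,620.00 + $11,475.00 + $4,358.60 = $96,133.60
$96,133.60 is under the $141,500 cap.

$96,133.60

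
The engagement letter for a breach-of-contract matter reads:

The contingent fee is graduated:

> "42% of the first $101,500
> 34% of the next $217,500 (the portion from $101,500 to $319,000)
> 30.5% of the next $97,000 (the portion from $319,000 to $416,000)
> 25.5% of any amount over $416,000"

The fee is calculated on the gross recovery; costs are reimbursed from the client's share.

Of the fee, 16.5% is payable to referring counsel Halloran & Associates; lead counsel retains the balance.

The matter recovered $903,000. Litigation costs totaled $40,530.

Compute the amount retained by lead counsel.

Fee base is the gross recovery, $903,000; costs are reimbursed separately.
First $101,500 at 42% = $42,630.00
Next $217,500 at 34% = $73,950.00
Next $97,000 at 30.5% = $29,585.00
Remaining $487,000 at 25.5% = $124,185.00
Fee: $42,630.00 + $73,950.00 + $29,585.00 + $124,185.00 = $270,350.00
Referral share: 16.5% of $270,350.00 = $44,607.75; lead counsel retains $270,350.00 − $44,607.75 = $225,742.25.

$225,742.25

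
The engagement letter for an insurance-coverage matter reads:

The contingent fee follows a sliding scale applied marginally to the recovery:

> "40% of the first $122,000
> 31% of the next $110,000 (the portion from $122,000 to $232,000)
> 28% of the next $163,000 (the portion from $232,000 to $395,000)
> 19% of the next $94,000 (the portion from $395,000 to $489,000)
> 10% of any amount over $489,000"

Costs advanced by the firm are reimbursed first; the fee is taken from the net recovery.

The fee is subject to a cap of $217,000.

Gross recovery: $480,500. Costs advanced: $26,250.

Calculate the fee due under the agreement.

$139,797.50

Fee base (net of costs): $480,500 − $26,250 = $454,250
First $122,000 at 40% = $48,800.00
Next $110,000 at 31% = $34,100.00
Next $163,000 at 28% = $45,640.00
Remaining $59,250 at 19% = $11,257.50
Fee: $48,800.00 + $34,100.00 + $45,640.00 + $11,257.50 = $139,797.50
$139,797.50 is under the $217,000 cap.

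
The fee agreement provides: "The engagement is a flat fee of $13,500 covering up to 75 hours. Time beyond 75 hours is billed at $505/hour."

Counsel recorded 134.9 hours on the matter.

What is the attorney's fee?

$43,749.50

Flat fee: $13,500.00
Excess hours: 134.9 − 75 = 59.9
Overrun: 59.9 × $505 = $30,249.50
Total: $13,500.00 + $30,249.50 = $43,749.50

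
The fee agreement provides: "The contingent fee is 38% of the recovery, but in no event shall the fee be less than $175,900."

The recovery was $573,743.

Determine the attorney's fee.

38% of $573,743 = $218,022.34
That exceeds the $175,900 minimum.

$218,022.34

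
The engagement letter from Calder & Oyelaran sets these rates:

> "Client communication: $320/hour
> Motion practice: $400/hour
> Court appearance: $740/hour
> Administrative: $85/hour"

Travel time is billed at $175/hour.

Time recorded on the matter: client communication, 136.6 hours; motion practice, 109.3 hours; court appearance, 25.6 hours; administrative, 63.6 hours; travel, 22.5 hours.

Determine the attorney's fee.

$115,719.50

Client communication: 136.6 × $320 = $43,712.00
Motion practice: 109.3 × $400 = $43,720.00
Court appearance: 25.6 × $740 = $18,944.00
Administrative: 63.6 × $85 = $5,406.00
Subtotal: $43,712.00 + $43,720.00 + $18,944.00 + $5,406.00 = $111,782.00
Travel: 22.5 × $175 = $3,937.50
Total: $111,782.00 + $3,937.50 = $115,719.50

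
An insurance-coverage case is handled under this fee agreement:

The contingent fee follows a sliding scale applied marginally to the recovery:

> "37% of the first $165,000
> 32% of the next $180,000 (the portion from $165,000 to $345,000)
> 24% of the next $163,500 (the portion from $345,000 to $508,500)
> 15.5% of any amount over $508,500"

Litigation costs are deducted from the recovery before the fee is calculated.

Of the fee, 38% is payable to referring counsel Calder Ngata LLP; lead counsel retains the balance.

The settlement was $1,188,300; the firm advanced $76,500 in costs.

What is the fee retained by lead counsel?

$155,868.93

Fee base (net of costs): $1,188,300 − $76,500 = $1,111,800
First $165,000 at 37% = $61,050.00
Next $180,000 at 32% = $57,600.00
Next $163,500 at 24% = $39,240.00
Remaining $603,300 at 15.5% = $93,511.50
Fee: $61,050.00 + $57,600.00 + $39,240.00 + $93,511.50 = $251,401.50
Referral share: 38% of $251,401.50 = $95,532.57; lead counsel retains $251,401.50 − $95,532.57 = $155,868.93.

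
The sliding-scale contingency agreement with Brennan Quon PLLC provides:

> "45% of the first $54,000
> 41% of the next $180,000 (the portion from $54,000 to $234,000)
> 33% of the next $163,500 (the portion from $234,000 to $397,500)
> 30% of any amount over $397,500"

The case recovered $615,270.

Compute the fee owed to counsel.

$217,386.00

First $54,000 at 45% = $24,300.00
Next $180,000 at 41% = $73,800.00
Next $163,500 at 33% = $53,955.00
Remaining $217,770 at 30% = $65,331.00
Fee: $24,300.00 + $73,800.00 + $53,955.00 + $65,331.00 = $217,386.00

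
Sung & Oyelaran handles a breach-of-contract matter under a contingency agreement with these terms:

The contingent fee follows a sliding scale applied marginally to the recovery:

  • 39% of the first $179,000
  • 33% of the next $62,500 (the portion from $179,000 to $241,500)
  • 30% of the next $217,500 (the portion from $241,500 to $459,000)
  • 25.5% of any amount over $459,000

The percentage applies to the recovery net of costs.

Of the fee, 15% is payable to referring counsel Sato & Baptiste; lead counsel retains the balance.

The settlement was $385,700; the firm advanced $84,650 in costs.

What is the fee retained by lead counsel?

Fee base (net of costs): $385,700 − $84,650 = $301,050
First $179,000 at 39% = $69,810.00
Next $62,500 at 33% = $20,625.00
Remaining $59,550 at 30% = $17,865.00
Fee: $69,810.00 + $20,625.00 + $17,865.00 = $108,300.00
Referral share: 15% of $108,300.00 = $16,245.00; lead counsel retains $108,300.00 − $16,245.00 = $92,055.00.

$92,055.00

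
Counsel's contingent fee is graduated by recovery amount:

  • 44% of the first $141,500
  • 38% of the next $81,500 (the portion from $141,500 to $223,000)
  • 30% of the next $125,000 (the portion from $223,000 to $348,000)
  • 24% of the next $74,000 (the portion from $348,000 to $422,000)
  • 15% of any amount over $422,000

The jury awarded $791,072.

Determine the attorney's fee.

First $141,500 at 44% = $62,260.00
Next $81,500 at 38% = $30,970.00
Next $125,000 at 30% = $37,500.00
Next $74,000 at 24% = $17,760.00
Remaining $369,072 at 15% = $55,360.80
Fee: $62,260.00 + $30,970.00 + $37,500.00 + $17,760.00 + $55,360.80 = $203,850.80

$203,850.80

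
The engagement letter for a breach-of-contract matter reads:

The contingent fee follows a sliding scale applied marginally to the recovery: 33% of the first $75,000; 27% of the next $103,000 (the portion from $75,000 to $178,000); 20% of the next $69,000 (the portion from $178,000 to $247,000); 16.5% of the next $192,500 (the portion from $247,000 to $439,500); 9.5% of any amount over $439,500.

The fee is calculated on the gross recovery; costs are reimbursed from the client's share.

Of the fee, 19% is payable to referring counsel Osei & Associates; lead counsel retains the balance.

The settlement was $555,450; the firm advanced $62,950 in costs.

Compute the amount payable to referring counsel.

$20,736.17

Fee base is the gross recovery, $555,450; costs are reimbursed separately.
First $75,000 at 33% = $24,750.00
Next $103,000 at 27% = $27,810.00
Next $69,000 at 20% = $13,800.00
Next $192,500 at 16.5% = $31,762.50
Remaining $115,950 at 9.5% = $11,015.25
Fee: $24,750.00 + $27,810.00 + $13,800.00 + $31,762.50 + $11,015.25 = $109,137.75
Referral share: 19% of $109,137.75 = $20,736.17; lead counsel retains $109,137.75 − $20,736.17 = $88,401.58.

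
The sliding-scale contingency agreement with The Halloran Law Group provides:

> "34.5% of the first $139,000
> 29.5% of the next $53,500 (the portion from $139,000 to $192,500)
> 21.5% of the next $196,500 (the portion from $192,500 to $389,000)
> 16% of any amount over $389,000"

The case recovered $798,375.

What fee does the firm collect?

First $139,000 at 34.5% = $47,955.00
Next $53,500 at 29.5% = $15,782.50
Next $196,500 at 21.5% = $42,247.50
Remaining $409,375 at 16% = $65,500.00
Fee: $47,955.00 + $15,782.50 + $42,247.50 + $65,500.00 = $171,485.00

$171,485.00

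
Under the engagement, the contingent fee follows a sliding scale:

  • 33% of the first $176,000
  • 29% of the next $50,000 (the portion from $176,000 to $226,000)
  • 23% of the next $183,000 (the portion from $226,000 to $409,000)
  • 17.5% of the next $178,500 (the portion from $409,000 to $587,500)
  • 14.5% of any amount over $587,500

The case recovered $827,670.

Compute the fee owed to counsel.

$180,732.15

First $176,000 at 33% = $58,080.00
Next $50,000 at 29% = $14,500.00
Next $183,000 at 23% = $42,090.00
Next $178,500 at 17.5% = $31,237.50
Remaining $240,170 at 14.5% = $34,824.65
Fee: $58,080.00 + $14,500.00 + $42,090.00 + $31,237.50 + $34,824.65 = $180,732.15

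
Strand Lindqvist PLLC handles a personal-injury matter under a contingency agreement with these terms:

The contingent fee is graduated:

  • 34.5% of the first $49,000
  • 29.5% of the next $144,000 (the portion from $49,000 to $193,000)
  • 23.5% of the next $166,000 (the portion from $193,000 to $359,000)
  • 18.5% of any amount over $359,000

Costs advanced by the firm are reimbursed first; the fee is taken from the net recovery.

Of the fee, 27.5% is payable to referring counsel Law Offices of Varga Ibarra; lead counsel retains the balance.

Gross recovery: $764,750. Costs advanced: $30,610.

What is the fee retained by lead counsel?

Fee base (net of costs): $764,750 − $30,610 = $734,140
First $49,000 at 34.5% = $16,905.00
Next $144,000 at 29.5% = $42,480.00
Next $166,000 at 23.5% = $39,010.00
Remaining $375,140 at 18.5% = $69,400.90
Fee: $16,905.00 + $42,480.00 + $39,010.00 + $69,400.90 = $167,795.90
Referral share: 27.5% of $167,795.90 = $46,143.87; lead counsel retains $167,795.90 − $46,143.87 = $121,652.03.

$121,652.03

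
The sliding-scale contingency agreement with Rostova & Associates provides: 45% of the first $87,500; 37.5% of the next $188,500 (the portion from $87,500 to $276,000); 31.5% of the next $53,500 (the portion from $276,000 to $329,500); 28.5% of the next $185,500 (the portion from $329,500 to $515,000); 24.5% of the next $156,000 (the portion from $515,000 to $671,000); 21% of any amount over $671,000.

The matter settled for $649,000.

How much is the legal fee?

$212,612.50

First $87,500 at 45% = $39,375.00
Next $188,500 at 37.5% = $70,687.50
Next $53,500 at 31.5% = $16,852.50
Next $185,500 at 28.5% = $52,867.50
Remaining $134,000 at 24.5% = $32,830.00
Fee: $39,375.00 + $70,687.50 + $16,852.50 + $52,867.50 + $32,830.00 = $212,612.50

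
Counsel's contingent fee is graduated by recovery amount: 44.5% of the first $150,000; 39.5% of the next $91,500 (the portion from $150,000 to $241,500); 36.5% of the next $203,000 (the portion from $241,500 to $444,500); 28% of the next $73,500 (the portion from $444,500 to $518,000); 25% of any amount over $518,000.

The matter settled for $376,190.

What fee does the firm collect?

$152,054.35

First $150,000 at 44.5% = $66,750.00
Next $91,500 at 39.5% = $36,142.50
Remaining $134,690 at 36.5% = $49,161.85
Fee: $66,750.00 + $36,142.50 + $49,161.85 = $152,054.35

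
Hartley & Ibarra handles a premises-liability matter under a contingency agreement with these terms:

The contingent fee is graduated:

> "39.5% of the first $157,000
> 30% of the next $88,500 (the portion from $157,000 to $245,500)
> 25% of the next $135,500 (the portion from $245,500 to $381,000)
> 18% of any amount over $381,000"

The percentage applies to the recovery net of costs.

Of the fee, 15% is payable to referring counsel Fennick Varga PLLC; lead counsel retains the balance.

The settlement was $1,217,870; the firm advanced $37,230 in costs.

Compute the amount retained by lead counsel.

$226,418.92

Fee base (net of costs): $1,217,870 − $37,230 = $1,180,640
First $157,000 at 39.5% = $62,015.00
Next $88,500 at 30% = $26,550.00
Next $135,500 at 25% = $33,875.00
Remaining $799,640 at 18% = $143,935.20
Fee: $62,015.00 + $26,550.00 + $33,875.00 + $143,935.20 = $266,375.20
Referral share: 15% of $266,375.20 = $39,956.28; lead counsel retains $266,375.20 − $39,956.28 = $226,418.92.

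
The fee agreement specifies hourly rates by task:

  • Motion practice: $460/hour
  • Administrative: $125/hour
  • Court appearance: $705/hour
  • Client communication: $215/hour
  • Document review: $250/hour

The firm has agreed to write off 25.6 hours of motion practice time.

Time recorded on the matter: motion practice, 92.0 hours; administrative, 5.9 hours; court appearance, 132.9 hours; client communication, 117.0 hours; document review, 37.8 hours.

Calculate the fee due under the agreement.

$159,581.00

Motion practice: 92.0 × $460 = $42,320.00
Administrative: 5.9 × $125 = $737.50
Court appearance: 132.9 × $705 = $93,694.50
Client communication: 117.0 × $215 = $25,155.00
Document review: 37.8 × $250 = $9,450.00
Subtotal: $171,357.00
Write-off: 25.6 × $460 = $11,776.00
Total: $171,357.00 − $11,776.00 = $159,581.00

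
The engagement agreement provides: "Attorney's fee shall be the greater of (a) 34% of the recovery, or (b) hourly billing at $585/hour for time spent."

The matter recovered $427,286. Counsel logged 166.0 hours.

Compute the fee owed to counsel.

(a) 34% of $427,286 = $145,277.24
(b) 166.0 × $585 = $97,110.00
The greater is (a): $145,277.24.

$145,277.24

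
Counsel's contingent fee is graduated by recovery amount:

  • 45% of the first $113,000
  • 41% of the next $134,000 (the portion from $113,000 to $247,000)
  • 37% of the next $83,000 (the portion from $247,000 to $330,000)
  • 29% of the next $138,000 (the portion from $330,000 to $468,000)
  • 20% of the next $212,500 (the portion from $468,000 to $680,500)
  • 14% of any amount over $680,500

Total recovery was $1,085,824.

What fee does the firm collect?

$275,765.36

First $113,000 at 45% = $50,850.00
Next $134,000 at 41% = $54,940.00
Next $83,000 at 37% = $30,710.00
Next $138,000 at 29% = $40,020.00
Next $212,500 at 20% = $42,500.00
Remaining $405,324 at 14% = $56,745.36
Fee: $50,850.00 + $54,940.00 + $30,710.00 + $40,020.00 + $42,500.00 + $56,745.36 = $275,765.36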